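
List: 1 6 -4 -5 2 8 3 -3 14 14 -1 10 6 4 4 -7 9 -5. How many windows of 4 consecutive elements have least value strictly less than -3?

[1, 6, -4, -5] → min -5  < -3 ✓
[6, -4, -5, 2] → min -5  < -3 ✓
[-4, -5, 2, 8] → min -5  < -3 ✓
[-5, 2, 8, 3] → min -5  < -3 ✓
[2, 8, 3, -3] → min -3
[8, 3, -3, 14] → min -3
[3, -3, 14, 14] → min -3
[-3, 14, 14, -1] → min -3
[14, 14, -1, 10] → min -1
[14, -1, 10, 6] → min -1
[-1, 10, 6, 4] → min -1
[10, 6, 4, 4] → min 4
[6, 4, 4, -7] → min -7  < -3 ✓
[4, 4, -7, 9] → min -7  < -3 ✓
[4, -7, 9, -5] → min -7  < -3 ✓
7 windows satisfy the condition.

7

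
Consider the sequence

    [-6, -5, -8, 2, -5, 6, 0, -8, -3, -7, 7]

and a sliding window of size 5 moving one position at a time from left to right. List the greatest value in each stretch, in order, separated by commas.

2, 6, 6, 6, 6, 6, 7

Sliding a size-5 window across the 11 values:
-6 -5 -8 2 -5 → max 2
-5 -8 2 -5 6 → max 6
-8 2 -5 6 0 → max 6
2 -5 6 0 -8 → max 6
-5 6 0 -8 -3 → max 6
6 0 -8 -3 -7 → max 6
0 -8 -3 -7 7 → max 7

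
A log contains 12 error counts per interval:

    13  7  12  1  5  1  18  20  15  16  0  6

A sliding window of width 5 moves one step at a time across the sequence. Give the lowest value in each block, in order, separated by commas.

(13, 7, 12, 1, 5) → min 1
(7, 12, 1, 5, 1) → min 1
(12, 1, 5, 1, 18) → min 1
(1, 5, 1, 18, 20) → min 1
(5, 1, 18, 20, 15) → min 1
(1, 18, 20, 15, 16) → min 1
(18, 20, 15, 16, 0) → min 0
(20, 15, 16, 0, 6) → min 0

1, 1, 1, 1, 1, 1, 0, 0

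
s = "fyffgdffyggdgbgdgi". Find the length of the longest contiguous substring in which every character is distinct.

3

add f: [f] len 1
add y: [f, y] len 2
add f (repeat f, move left end past it): [y, f] len 2
add f (repeat f, move left end past it): [f] len 1
add g: [f, g] len 2
add d: [f, g, d] len 3
add f (repeat f, move left end past it): [g, d, f] len 3
add f (repeat f, move left end past it): [f] len 1
add y: [f, y] len 2
add g: [f, y, g] len 3
add g (repeat g, move left end past it): [g] len 1
add d: [g, d] len 2
add g (repeat g, move left end past it): [d, g] len 2
add b: [d, g, b] len 3
add g (repeat g, move left end past it): [b, g] len 2
add d: [b, g, d] len 3
add g (repeat g, move left end past it): [d, g] len 2
add i: [d, g, i] len 3
Longest all-distinct length: 3.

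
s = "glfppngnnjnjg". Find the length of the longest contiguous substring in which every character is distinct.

4

[g] len 1
[g, l] len 2
[g, l, f] len 3
[g, l, f, p] len 4
[p] len 1
[p, n] len 2
[p, n, g] len 3
[g, n] len 2
[n] len 1
[n, j] len 2
[j, n] len 2
[n, j] len 2
[n, j, g] len 3
Longest all-distinct length: 4.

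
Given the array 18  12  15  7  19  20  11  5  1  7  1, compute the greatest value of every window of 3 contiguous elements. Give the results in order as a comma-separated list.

18 12 15 → max 18
12 15 7 → max 15
15 7 19 → max 19
7 19 20 → max 20
19 20 11 → max 20
20 11 5 → max 20
11 5 1 → max 11
5 1 7 → max 7
1 7 1 → max 7

18, 15, 19, 20, 20, 20, 11, 7, 7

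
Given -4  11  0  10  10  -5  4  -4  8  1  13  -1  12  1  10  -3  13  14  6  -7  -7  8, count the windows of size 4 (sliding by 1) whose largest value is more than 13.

(-4, 11, 0, 10) → max 11
(11, 0, 10, 10) → max 11
(0, 10, 10, -5) → max 10
(10, 10, -5, 4) → max 10
(10, -5, 4, -4) → max 10
(-5, 4, -4, 8) → max 8
(4, -4, 8, 1) → max 8
(-4, 8, 1, 13) → max 13
(8, 1, 13, -1) → max 13
(1, 13, -1, 12) → max 13
(13, -1, 12, 1) → max 13
(-1, 12, 1, 10) → max 12
(12, 1, 10, -3) → max 12
(1, 10, -3, 13) → max 13
(10, -3, 13, 14) → max 14  > 13 ✓
(-3, 13, 14, 6) → max 14  > 13 ✓
(13, 14, 6, -7) → max 14  > 13 ✓
(14, 6, -7, -7) → max 14  > 13 ✓
(6, -7, -7, 8) → max 8
4 windows satisfy the condition.

4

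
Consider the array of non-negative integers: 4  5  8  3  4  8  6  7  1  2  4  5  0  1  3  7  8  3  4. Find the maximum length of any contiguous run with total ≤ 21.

7

Extend to the right; shrink from the left whenever the sum exceeds 21:
→ 4: sum 4, len 1
→ 5: sum 9, len 2
→ 8: sum 17, len 3
→ 3: sum 20, len 4
→ 4 (dropped 4): sum 20, len 4
→ 8 (dropped 5, 8): sum 15, len 3
→ 6: sum 21, len 4
→ 7 (dropped 3, 4): sum 21, len 3
→ 1 (dropped 8): sum 14, len 3
→ 2: sum 16, len 4
→ 4: sum 20, len 5
→ 5 (dropped 6): sum 19, len 5
→ 0: sum 19, len 6
→ 1: sum 20, len 7
→ 3 (dropped 7): sum 16, len 7
→ 7 (dropped 1, 2): sum 20, len 6
→ 8 (dropped 4, 5): sum 19, len 5
→ 3 (dropped 0, 1): sum 21, len 4
→ 4 (dropped 3, 7): sum 15, len 3
Longest length seen: 7.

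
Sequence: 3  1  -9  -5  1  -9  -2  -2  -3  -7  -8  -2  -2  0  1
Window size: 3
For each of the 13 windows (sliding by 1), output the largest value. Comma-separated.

(3, 1, -9) → max 3
(1, -9, -5) → max 1
(-9, -5, 1) → max 1
(-5, 1, -9) → max 1
(1, -9, -2) → max 1
(-9, -2, -2) → max -2
(-2, -2, -3) → max -2
(-2, -3, -7) → max -2
(-3, -7, -8) → max -3
(-7, -8, -2) → max -2
(-8, -2, -2) → max -2
(-2, -2, 0) → max 0
(-2, 0, 1) → max 1

3, 1, 1, 1, 1, -2, -2, -2, -3, -2, -2, 0, 1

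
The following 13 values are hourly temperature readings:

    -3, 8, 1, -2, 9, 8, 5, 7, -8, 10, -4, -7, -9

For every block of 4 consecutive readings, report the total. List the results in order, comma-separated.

-3 8 1 -2 → sum 4
8 1 -2 9 → sum 16
1 -2 9 8 → sum 16
-2 9 8 5 → sum 20
9 8 5 7 → sum 29
8 5 7 -8 → sum 12
5 7 -8 10 → sum 14
7 -8 10 -4 → sum 5
-8 10 -4 -7 → sum -9
10 -4 -7 -9 → sum -10

4, 16, 16, 20, 29, 12, 14, 5, -9, -10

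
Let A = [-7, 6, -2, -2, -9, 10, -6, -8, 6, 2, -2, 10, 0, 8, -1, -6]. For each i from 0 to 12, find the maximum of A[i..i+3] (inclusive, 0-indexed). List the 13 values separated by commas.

Sliding a size-4 window across the 16 values:
(-7, 6, -2, -2) → max 6
(6, -2, -2, -9) → max 6
(-2, -2, -9, 10) → max 10
(-2, -9, 10, -6) → max 10
(-9, 10, -6, -8) → max 10
(10, -6, -8, 6) → max 10
(-6, -8, 6, 2) → max 6
(-8, 6, 2, -2) → max 6
(6, 2, -2, 10) → max 10
(2, -2, 10, 0) → max 10
(-2, 10, 0, 8) → max 10
(10, 0, 8, -1) → max 10
(0, 8, -1, -6) → max 8

6, 6, 10, 10, 10, 10, 6, 6, 10, 10, 10, 10, 8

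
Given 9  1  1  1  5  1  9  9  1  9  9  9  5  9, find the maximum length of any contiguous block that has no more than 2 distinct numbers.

add 9: window [9] (1 distinct), len 1
add 1: window [9, 1] (2 distinct), len 2
add 1: window [9, 1, 1] (2 distinct), len 3
add 1: window [9, 1, 1, 1] (2 distinct), len 4
add 5: window [1, 1, 1, 5] (2 distinct), len 4
add 1: window [1, 1, 1, 5, 1] (2 distinct), len 5
add 9: window [1, 9] (2 distinct), len 2
add 9: window [1, 9, 9] (2 distinct), len 3
add 1: window [1, 9, 9, 1] (2 distinct), len 4
add 9: window [1, 9, 9, 1, 9] (2 distinct), len 5
add 9: window [1, 9, 9, 1, 9, 9] (2 distinct), len 6
add 9: window [1, 9, 9, 1, 9, 9, 9] (2 distinct), len 7
add 5: window [9, 9, 9, 5] (2 distinct), len 4
add 9: window [9, 9, 9, 5, 9] (2 distinct), len 5
Longest length with ≤2 distinct: 7.

7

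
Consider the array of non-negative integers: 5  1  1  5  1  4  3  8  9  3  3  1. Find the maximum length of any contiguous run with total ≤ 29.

→ 5: sum 5, len 1
→ 1: sum 6, len 2
→ 1: sum 7, len 3
→ 5: sum 12, len 4
→ 1: sum 13, len 5
→ 4: sum 17, len 6
→ 3: sum 20, len 7
→ 8: sum 28, len 8
→ 9 (dropped 5, 1, 1, 5): sum 25, len 5
→ 3: sum 28, len 6
→ 3 (dropped 1, 4): sum 26, len 5
→ 1: sum 27, len 6
Longest length seen: 8.

8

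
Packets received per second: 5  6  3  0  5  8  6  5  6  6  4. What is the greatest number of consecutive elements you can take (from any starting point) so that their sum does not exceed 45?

9

→ 5: sum 5, len 1
→ 6: sum 11, len 2
→ 3: sum 14, len 3
→ 0: sum 14, len 4
→ 5: sum 19, len 5
→ 8: sum 27, len 6
→ 6: sum 33, len 7
→ 5: sum 38, len 8
→ 6: sum 44, len 9
→ 6 (dropped 5): sum 45, len 9
→ 4 (dropped 6): sum 43, len 9
Longest length seen: 9.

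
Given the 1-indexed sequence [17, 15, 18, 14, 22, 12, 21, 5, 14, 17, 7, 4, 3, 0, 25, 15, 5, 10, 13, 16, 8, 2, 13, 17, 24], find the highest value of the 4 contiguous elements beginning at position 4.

Elements at indices 4..7: 14, 22, 12, 21
max(14, 22, 12, 21) = 22

22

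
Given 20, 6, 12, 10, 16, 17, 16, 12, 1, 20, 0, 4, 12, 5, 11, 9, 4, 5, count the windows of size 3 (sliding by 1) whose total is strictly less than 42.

13

[20, 6, 12] → sum 38  < 42 ✓
[6, 12, 10] → sum 28  < 42 ✓
[12, 10, 16] → sum 38  < 42 ✓
[10, 16, 17] → sum 43
[16, 17, 16] → sum 49
[17, 16, 12] → sum 45
[16, 12, 1] → sum 29  < 42 ✓
[12, 1, 20] → sum 33  < 42 ✓
[1, 20, 0] → sum 21  < 42 ✓
[20, 0, 4] → sum 24  < 42 ✓
[0, 4, 12] → sum 16  < 42 ✓
[4, 12, 5] → sum 21  < 42 ✓
[12, 5, 11] → sum 28  < 42 ✓
[5, 11, 9] → sum 25  < 42 ✓
[11, 9, 4] → sum 24  < 42 ✓
[9, 4, 5] → sum 18  < 42 ✓
13 windows satisfy the condition.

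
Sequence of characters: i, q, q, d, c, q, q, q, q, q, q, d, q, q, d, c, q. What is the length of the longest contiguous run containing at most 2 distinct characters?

[i] 1 distinct, len 1
[i, q] 2 distinct, len 2
[i, q, q] 2 distinct, len 3
[q, q, d] 2 distinct, len 3
[d, c] 2 distinct, len 2
[c, q] 2 distinct, len 2
[c, q, q] 2 distinct, len 3
[c, q, q, q] 2 distinct, len 4
[c, q, q, q, q] 2 distinct, len 5
[c, q, q, q, q, q] 2 distinct, len 6
[c, q, q, q, q, q, q] 2 distinct, len 7
[q, q, q, q, q, q, d] 2 distinct, len 7
[q, q, q, q, q, q, d, q] 2 distinct, len 8
[q, q, q, q, q, q, d, q, q] 2 distinct, len 9
[q, q, q, q, q, q, d, q, q, d] 2 distinct, len 10
[d, c] 2 distinct, len 2
[c, q] 2 distinct, len 2
Longest length with ≤2 distinct: 10.

10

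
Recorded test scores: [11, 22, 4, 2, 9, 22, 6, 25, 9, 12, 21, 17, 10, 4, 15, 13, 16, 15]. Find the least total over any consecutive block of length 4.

(11, 22, 4, 2) → sum 39
(22, 4, 2, 9) → sum 37
(4, 2, 9, 22) → sum 37
(2, 9, 22, 6) → sum 39
(9, 22, 6, 25) → sum 62
(22, 6, 25, 9) → sum 62
(6, 25, 9, 12) → sum 52
(25, 9, 12, 21) → sum 67
(9, 12, 21, 17) → sum 59
(12, 21, 17, 10) → sum 60
(21, 17, 10, 4) → sum 52
(17, 10, 4, 15) → sum 46
(10, 4, 15, 13) → sum 42
(4, 15, 13, 16) → sum 48
(15, 13, 16, 15) → sum 59
Least of these is 37.

37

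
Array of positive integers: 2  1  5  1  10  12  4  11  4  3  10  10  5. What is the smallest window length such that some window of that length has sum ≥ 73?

11

Extend right; whenever the sum reaches 73, record the length and shrink from the left:
add 2: running sum 2 < 73
add 1: running sum 3 < 73
add 5: running sum 8 < 73
add 1: running sum 9 < 73
add 10: running sum 19 < 73
add 12: running sum 31 < 73
add 4: running sum 35 < 73
add 11: running sum 46 < 73
add 4: running sum 50 < 73
add 3: running sum 53 < 73
add 10: running sum 63 < 73
end 11: [2, 1, 5, 1, 10, 12, 4, 11, 4, 3, 10, 10] sum 73, len 12
end 12: [5, 1, 10, 12, 4, 11, 4, 3, 10, 10, 5] sum 75, len 11
Shortest qualifying length: 11.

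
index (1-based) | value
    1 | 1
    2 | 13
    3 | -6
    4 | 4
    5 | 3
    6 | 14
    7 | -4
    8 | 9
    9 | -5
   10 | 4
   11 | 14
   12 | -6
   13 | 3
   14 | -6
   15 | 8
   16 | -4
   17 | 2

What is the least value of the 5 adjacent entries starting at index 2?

Elements at indices 2..6: 13, -6, 4, 3, 14
min(13, -6, 4, 3, 14) = -6

-6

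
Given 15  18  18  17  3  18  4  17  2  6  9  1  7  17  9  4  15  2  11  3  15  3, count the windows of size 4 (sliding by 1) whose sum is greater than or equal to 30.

16

15 18 18 17 → sum 68  ≥ 30 ✓
18 18 17 3 → sum 56  ≥ 30 ✓
18 17 3 18 → sum 56  ≥ 30 ✓
17 3 18 4 → sum 42  ≥ 30 ✓
3 18 4 17 → sum 42  ≥ 30 ✓
18 4 17 2 → sum 41  ≥ 30 ✓
4 17 2 6 → sum 29
17 2 6 9 → sum 34  ≥ 30 ✓
2 6 9 1 → sum 18
6 9 1 7 → sum 23
9 1 7 17 → sum 34  ≥ 30 ✓
1 7 17 9 → sum 34  ≥ 30 ✓
7 17 9 4 → sum 37  ≥ 30 ✓
17 9 4 15 → sum 45  ≥ 30 ✓
9 4 15 2 → sum 30  ≥ 30 ✓
4 15 2 11 → sum 32  ≥ 30 ✓
15 2 11 3 → sum 31  ≥ 30 ✓
2 11 3 15 → sum 31  ≥ 30 ✓
11 3 15 3 → sum 32  ≥ 30 ✓
16 windows satisfy the condition.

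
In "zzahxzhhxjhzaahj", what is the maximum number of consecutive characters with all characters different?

add z: [z] len 1
add z (repeat z, move left end past it): [z] len 1
add a: [z, a] len 2
add h: [z, a, h] len 3
add x: [z, a, h, x] len 4
add z (repeat z, move left end past it): [a, h, x, z] len 4
add h (repeat h, move left end past it): [x, z, h] len 3
add h (repeat h, move left end past it): [h] len 1
add x: [h, x] len 2
add j: [h, x, j] len 3
add h (repeat h, move left end past it): [x, j, h] len 3
add z: [x, j, h, z] len 4
add a: [x, j, h, z, a] len 5
add a (repeat a, move left end past it): [a] len 1
add h: [a, h] len 2
add j: [a, h, j] len 3
Longest all-distinct length: 5.

5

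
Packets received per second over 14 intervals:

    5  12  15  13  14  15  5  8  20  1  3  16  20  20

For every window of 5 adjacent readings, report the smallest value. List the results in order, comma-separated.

5, 12, 5, 5, 5, 1, 1, 1, 1, 1

Sliding a size-5 window across the 14 values:
[5, 12, 15, 13, 14] → min 5
[12, 15, 13, 14, 15] → min 12
[15, 13, 14, 15, 5] → min 5
[13, 14, 15, 5, 8] → min 5
[14, 15, 5, 8, 20] → min 5
[15, 5, 8, 20, 1] → min 1
[5, 8, 20, 1, 3] → min 1
[8, 20, 1, 3, 16] → min 1
[20, 1, 3, 16, 20] → min 1
[1, 3, 16, 20, 20] → min 1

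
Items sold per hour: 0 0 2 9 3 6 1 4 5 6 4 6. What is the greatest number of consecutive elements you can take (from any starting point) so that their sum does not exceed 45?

11

Extend to the right; shrink from the left whenever the sum exceeds 45:
add 0: [0] sum 0, len 1
add 0: [0, 0] sum 0, len 2
add 2: [0, 0, 2] sum 2, len 3
add 9: [0, 0, 2, 9] sum 11, len 4
add 3: [0, 0, 2, 9, 3] sum 14, len 5
add 6: [0, 0, 2, 9, 3, 6] sum 20, len 6
add 1: [0, 0, 2, 9, 3, 6, 1] sum 21, len 7
add 4: [0, 0, 2, 9, 3, 6, 1, 4] sum 25, len 8
add 5: [0, 0, 2, 9, 3, 6, 1, 4, 5] sum 30, len 9
add 6: [0, 0, 2, 9, 3, 6, 1, 4, 5, 6] sum 36, len 10
add 4: [0, 0, 2, 9, 3, 6, 1, 4, 5, 6, 4] sum 40, len 11
add 6: [9, 3, 6, 1, 4, 5, 6, 4, 6] sum 44, len 9
Longest length seen: 11.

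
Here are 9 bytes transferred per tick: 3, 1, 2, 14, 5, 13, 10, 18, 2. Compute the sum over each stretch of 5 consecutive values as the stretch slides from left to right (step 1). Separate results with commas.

25, 35, 44, 60, 48

3 1 2 14 5 → sum 25
1 2 14 5 13 → sum 35
2 14 5 13 10 → sum 44
14 5 13 10 18 → sum 60
5 13 10 18 2 → sum 48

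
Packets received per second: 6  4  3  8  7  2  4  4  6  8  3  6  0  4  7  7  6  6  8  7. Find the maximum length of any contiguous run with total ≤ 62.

13

Extend to the right; shrink from the left whenever the sum exceeds 62:
[6] sum 6 len 1
[6, 4] sum 10 len 2
[6, 4, 3] sum 13 len 3
[6, 4, 3, 8] sum 21 len 4
[6, 4, 3, 8, 7] sum 28 len 5
[6, 4, 3, 8, 7, 2] sum 30 len 6
[6, 4, 3, 8, 7, 2, 4] sum 34 len 7
[6, 4, 3, 8, 7, 2, 4, 4] sum 38 len 8
[6, 4, 3, 8, 7, 2, 4, 4, 6] sum 44 len 9
[6, 4, 3, 8, 7, 2, 4, 4, 6, 8] sum 52 len 10
[6, 4, 3, 8, 7, 2, 4, 4, 6, 8, 3] sum 55 len 11
[6, 4, 3, 8, 7, 2, 4, 4, 6, 8, 3, 6] sum 61 len 12
[6, 4, 3, 8, 7, 2, 4, 4, 6, 8, 3, 6, 0] sum 61 len 13
[4, 3, 8, 7, 2, 4, 4, 6, 8, 3, 6, 0, 4] sum 59 len 13
[3, 8, 7, 2, 4, 4, 6, 8, 3, 6, 0, 4, 7] sum 62 len 13
[7, 2, 4, 4, 6, 8, 3, 6, 0, 4, 7, 7] sum 58 len 12
[2, 4, 4, 6, 8, 3, 6, 0, 4, 7, 7, 6] sum 57 len 12
[4, 4, 6, 8, 3, 6, 0, 4, 7, 7, 6, 6] sum 61 len 12
[6, 8, 3, 6, 0, 4, 7, 7, 6, 6, 8] sum 61 len 11
[8, 3, 6, 0, 4, 7, 7, 6, 6, 8, 7] sum 62 len 11
Longest length seen: 13.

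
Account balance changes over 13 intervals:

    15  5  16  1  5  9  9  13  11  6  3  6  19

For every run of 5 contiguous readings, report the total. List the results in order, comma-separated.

42, 36, 40, 37, 47, 48, 42, 39, 45

15 5 16 1 5 → sum 42
5 16 1 5 9 → sum 36
16 1 5 9 9 → sum 40
1 5 9 9 13 → sum 37
5 9 9 13 11 → sum 47
9 9 13 11 6 → sum 48
9 13 11 6 3 → sum 42
13 11 6 3 6 → sum 39
11 6 3 6 19 → sum 45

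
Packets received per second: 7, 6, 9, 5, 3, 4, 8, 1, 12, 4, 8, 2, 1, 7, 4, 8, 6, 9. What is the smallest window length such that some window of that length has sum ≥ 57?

add 7: running sum 7 < 57
add 6: running sum 13 < 57
add 9: running sum 22 < 57
add 5: running sum 27 < 57
add 3: running sum 30 < 57
add 4: running sum 34 < 57
add 8: running sum 42 < 57
add 1: running sum 43 < 57
add 12: running sum 55 < 57
end 9: [7, 6, 9, 5, 3, 4, 8, 1, 12, 4] sum 59, len 10
end 10: [6, 9, 5, 3, 4, 8, 1, 12, 4, 8] sum 60, len 10
end 11: [6, 9, 5, 3, 4, 8, 1, 12, 4, 8, 2] sum 62, len 11
end 12: [9, 5, 3, 4, 8, 1, 12, 4, 8, 2, 1] sum 57, len 11
end 13: [9, 5, 3, 4, 8, 1, 12, 4, 8, 2, 1, 7] sum 64, len 12
end 14: [5, 3, 4, 8, 1, 12, 4, 8, 2, 1, 7, 4] sum 59, len 12
end 15: [4, 8, 1, 12, 4, 8, 2, 1, 7, 4, 8] sum 59, len 11
end 16: [8, 1, 12, 4, 8, 2, 1, 7, 4, 8, 6] sum 61, len 11
end 17: [12, 4, 8, 2, 1, 7, 4, 8, 6, 9] sum 61, len 10
Shortest qualifying length: 10.

10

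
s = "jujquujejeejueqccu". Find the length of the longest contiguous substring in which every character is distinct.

add j: [j] len 1
add u: [j, u] len 2
add j (repeat j, move left end past it): [u, j] len 2
add q: [u, j, q] len 3
add u (repeat u, move left end past it): [j, q, u] len 3
add u (repeat u, move left end past it): [u] len 1
add j: [u, j] len 2
add e: [u, j, e] len 3
add j (repeat j, move left end past it): [e, j] len 2
add e (repeat e, move left end past it): [j, e] len 2
add e (repeat e, move left end past it): [e] len 1
add j: [e, j] len 2
add u: [e, j, u] len 3
add e (repeat e, move left end past it): [j, u, e] len 3
add q: [j, u, e, q] len 4
add c: [j, u, e, q, c] len 5
add c (repeat c, move left end past it): [c] len 1
add u: [c, u] len 2
Longest all-distinct length: 5.

5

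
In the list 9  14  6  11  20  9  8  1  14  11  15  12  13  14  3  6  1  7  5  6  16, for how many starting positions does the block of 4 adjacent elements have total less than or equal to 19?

(9, 14, 6, 11) → sum 40
(14, 6, 11, 20) → sum 51
(6, 11, 20, 9) → sum 46
(11, 20, 9, 8) → sum 48
(20, 9, 8, 1) → sum 38
(9, 8, 1, 14) → sum 32
(8, 1, 14, 11) → sum 34
(1, 14, 11, 15) → sum 41
(14, 11, 15, 12) → sum 52
(11, 15, 12, 13) → sum 51
(15, 12, 13, 14) → sum 54
(12, 13, 14, 3) → sum 42
(13, 14, 3, 6) → sum 36
(14, 3, 6, 1) → sum 24
(3, 6, 1, 7) → sum 17  ≤ 19 ✓
(6, 1, 7, 5) → sum 19  ≤ 19 ✓
(1, 7, 5, 6) → sum 19  ≤ 19 ✓
(7, 5, 6, 16) → sum 34
3 windows satisfy the condition.

3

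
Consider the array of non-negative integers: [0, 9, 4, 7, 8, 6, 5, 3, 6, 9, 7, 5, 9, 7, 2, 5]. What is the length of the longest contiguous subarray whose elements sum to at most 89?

→ 0: sum 0, len 1
→ 9: sum 9, len 2
→ 4: sum 13, len 3
→ 7: sum 20, len 4
→ 8: sum 28, len 5
→ 6: sum 34, len 6
→ 5: sum 39, len 7
→ 3: sum 42, len 8
→ 6: sum 48, len 9
→ 9: sum 57, len 10
→ 7: sum 64, len 11
→ 5: sum 69, len 12
→ 9: sum 78, len 13
→ 7: sum 85, len 14
→ 2: sum 87, len 15
→ 5 (dropped 0, 9): sum 83, len 14
Longest length seen: 15.

15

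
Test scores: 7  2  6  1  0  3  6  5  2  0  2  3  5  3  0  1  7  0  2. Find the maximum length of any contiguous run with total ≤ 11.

Extend to the right; shrink from the left whenever the sum exceeds 11:
[7] sum 7 len 1
[7, 2] sum 9 len 2
[2, 6] sum 8 len 2
[2, 6, 1] sum 9 len 3
[2, 6, 1, 0] sum 9 len 4
[6, 1, 0, 3] sum 10 len 4
[1, 0, 3, 6] sum 10 len 4
[6, 5] sum 11 len 2
[5, 2] sum 7 len 2
[5, 2, 0] sum 7 len 3
[5, 2, 0, 2] sum 9 len 4
[2, 0, 2, 3] sum 7 len 4
[0, 2, 3, 5] sum 10 len 4
[3, 5, 3] sum 11 len 3
[3, 5, 3, 0] sum 11 len 4
[5, 3, 0, 1] sum 9 len 4
[3, 0, 1, 7] sum 11 len 4
[3, 0, 1, 7, 0] sum 11 len 5
[0, 1, 7, 0, 2] sum 10 len 5
Longest length seen: 5.

5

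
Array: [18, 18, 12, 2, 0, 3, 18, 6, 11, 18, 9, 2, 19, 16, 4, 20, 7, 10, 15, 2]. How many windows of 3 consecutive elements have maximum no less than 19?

6

[18, 18, 12] → max 18
[18, 12, 2] → max 18
[12, 2, 0] → max 12
[2, 0, 3] → max 3
[0, 3, 18] → max 18
[3, 18, 6] → max 18
[18, 6, 11] → max 18
[6, 11, 18] → max 18
[11, 18, 9] → max 18
[18, 9, 2] → max 18
[9, 2, 19] → max 19  ≥ 19 ✓
[2, 19, 16] → max 19  ≥ 19 ✓
[19, 16, 4] → max 19  ≥ 19 ✓
[16, 4, 20] → max 20  ≥ 19 ✓
[4, 20, 7] → max 20  ≥ 19 ✓
[20, 7, 10] → max 20  ≥ 19 ✓
[7, 10, 15] → max 15
[10, 15, 2] → max 15
6 windows satisfy the condition.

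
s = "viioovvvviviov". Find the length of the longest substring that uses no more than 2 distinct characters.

add v: window [v] (1 distinct), len 1
add i: window [v, i] (2 distinct), len 2
add i: window [v, i, i] (2 distinct), len 3
add o: window [i, i, o] (2 distinct), len 3
add o: window [i, i, o, o] (2 distinct), len 4
add v: window [o, o, v] (2 distinct), len 3
add v: window [o, o, v, v] (2 distinct), len 4
add v: window [o, o, v, v, v] (2 distinct), len 5
add v: window [o, o, v, v, v, v] (2 distinct), len 6
add i: window [v, v, v, v, i] (2 distinct), len 5
add v: window [v, v, v, v, i, v] (2 distinct), len 6
add i: window [v, v, v, v, i, v, i] (2 distinct), len 7
add o: window [i, o] (2 distinct), len 2
add v: window [o, v] (2 distinct), len 2
Longest length with ≤2 distinct: 7.

7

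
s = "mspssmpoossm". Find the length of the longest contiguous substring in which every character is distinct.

[m] len 1
[m, s] len 2
[m, s, p] len 3
[p, s] len 2
[s] len 1
[s, m] len 2
[s, m, p] len 3
[s, m, p, o] len 4
[o] len 1
[o, s] len 2
[s] len 1
[s, m] len 2
Longest all-distinct length: 4.

4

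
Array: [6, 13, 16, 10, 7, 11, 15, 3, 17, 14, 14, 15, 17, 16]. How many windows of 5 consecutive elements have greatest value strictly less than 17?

4

(6, 13, 16, 10, 7) → max 16  < 17 ✓
(13, 16, 10, 7, 11) → max 16  < 17 ✓
(16, 10, 7, 11, 15) → max 16  < 17 ✓
(10, 7, 11, 15, 3) → max 15  < 17 ✓
(7, 11, 15, 3, 17) → max 17
(11, 15, 3, 17, 14) → max 17
(15, 3, 17, 14, 14) → max 17
(3, 17, 14, 14, 15) → max 17
(17, 14, 14, 15, 17) → max 17
(14, 14, 15, 17, 16) → max 17
4 windows satisfy the condition.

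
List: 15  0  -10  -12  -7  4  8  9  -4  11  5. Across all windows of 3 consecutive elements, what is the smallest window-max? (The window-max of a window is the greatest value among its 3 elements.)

-7

(15, 0, -10) → max 15
(0, -10, -12) → max 0
(-10, -12, -7) → max -7
(-12, -7, 4) → max 4
(-7, 4, 8) → max 8
(4, 8, 9) → max 9
(8, 9, -4) → max 9
(9, -4, 11) → max 11
(-4, 11, 5) → max 11
Smallest of these is -7.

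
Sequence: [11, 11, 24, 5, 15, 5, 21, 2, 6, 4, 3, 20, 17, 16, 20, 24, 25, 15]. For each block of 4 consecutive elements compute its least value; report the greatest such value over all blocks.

11 11 24 5 → min 5
11 24 5 15 → min 5
24 5 15 5 → min 5
5 15 5 21 → min 5
15 5 21 2 → min 2
5 21 2 6 → min 2
21 2 6 4 → min 2
2 6 4 3 → min 2
6 4 3 20 → min 3
4 3 20 17 → min 3
3 20 17 16 → min 3
20 17 16 20 → min 16
17 16 20 24 → min 16
16 20 24 25 → min 16
20 24 25 15 → min 15
Greatest of these is 16.

16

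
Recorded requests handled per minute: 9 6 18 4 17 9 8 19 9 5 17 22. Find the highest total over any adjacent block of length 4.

(9, 6, 18, 4) → sum 37
(6, 18, 4, 17) → sum 45
(18, 4, 17, 9) → sum 48
(4, 17, 9, 8) → sum 38
(17, 9, 8, 19) → sum 53
(9, 8, 19, 9) → sum 45
(8, 19, 9, 5) → sum 41
(19, 9, 5, 17) → sum 50
(9, 5, 17, 22) → sum 53
Highest of these is 53.

53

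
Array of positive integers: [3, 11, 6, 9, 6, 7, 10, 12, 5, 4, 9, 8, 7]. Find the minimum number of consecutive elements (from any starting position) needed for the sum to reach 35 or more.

4

add 3: running sum 3 < 35
add 11: running sum 14 < 35
add 6: running sum 20 < 35
add 9: running sum 29 < 35
end 4: [3, 11, 6, 9, 6] sum 35, len 5
end 5: [11, 6, 9, 6, 7] sum 39, len 5
end 6: [6, 9, 6, 7, 10] sum 38, len 5
end 7: [6, 7, 10, 12] sum 35, len 4
end 8: [6, 7, 10, 12, 5] sum 40, len 5
end 9: [7, 10, 12, 5, 4] sum 38, len 5
end 10: [10, 12, 5, 4, 9] sum 40, len 5
end 11: [12, 5, 4, 9, 8] sum 38, len 5
end 12: [12, 5, 4, 9, 8, 7] sum 45, len 6
Shortest qualifying length: 4.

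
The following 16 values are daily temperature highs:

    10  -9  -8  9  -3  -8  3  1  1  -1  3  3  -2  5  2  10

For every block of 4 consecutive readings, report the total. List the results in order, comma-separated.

2, -11, -10, 1, -7, -3, 4, 4, 6, 3, 9, 8, 15

[10, -9, -8, 9] → sum 2
[-9, -8, 9, -3] → sum -11
[-8, 9, -3, -8] → sum -10
[9, -3, -8, 3] → sum 1
[-3, -8, 3, 1] → sum -7
[-8, 3, 1, 1] → sum -3
[3, 1, 1, -1] → sum 4
[1, 1, -1, 3] → sum 4
[1, -1, 3, 3] → sum 6
[-1, 3, 3, -2] → sum 3
[3, 3, -2, 5] → sum 9
[3, -2, 5, 2] → sum 8
[-2, 5, 2, 10] → sum 15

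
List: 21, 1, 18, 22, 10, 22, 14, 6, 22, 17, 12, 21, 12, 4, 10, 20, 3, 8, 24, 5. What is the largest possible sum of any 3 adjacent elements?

(21, 1, 18) → sum 40
(1, 18, 22) → sum 41
(18, 22, 10) → sum 50
(22, 10, 22) → sum 54
(10, 22, 14) → sum 46
(22, 14, 6) → sum 42
(14, 6, 22) → sum 42
(6, 22, 17) → sum 45
(22, 17, 12) → sum 51
(17, 12, 21) → sum 50
(12, 21, 12) → sum 45
(21, 12, 4) → sum 37
(12, 4, 10) → sum 26
(4, 10, 20) → sum 34
(10, 20, 3) → sum 33
(20, 3, 8) → sum 31
(3, 8, 24) → sum 35
(8, 24, 5) → sum 37
Largest of these is 54.

54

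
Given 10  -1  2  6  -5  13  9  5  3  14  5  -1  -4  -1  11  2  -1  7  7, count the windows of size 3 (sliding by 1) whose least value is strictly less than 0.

13

10 -1 2 → min -1  < 0 ✓
-1 2 6 → min -1  < 0 ✓
2 6 -5 → min -5  < 0 ✓
6 -5 13 → min -5  < 0 ✓
-5 13 9 → min -5  < 0 ✓
13 9 5 → min 5
9 5 3 → min 3
5 3 14 → min 3
3 14 5 → min 3
14 5 -1 → min -1  < 0 ✓
5 -1 -4 → min -4  < 0 ✓
-1 -4 -1 → min -4  < 0 ✓
-4 -1 11 → min -4  < 0 ✓
-1 11 2 → min -1  < 0 ✓
11 2 -1 → min -1  < 0 ✓
2 -1 7 → min -1  < 0 ✓
-1 7 7 → min -1  < 0 ✓
13 windows satisfy the condition.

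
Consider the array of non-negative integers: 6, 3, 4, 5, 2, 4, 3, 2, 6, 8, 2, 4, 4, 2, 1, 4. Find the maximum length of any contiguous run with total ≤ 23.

7

→ 6: sum 6, len 1
→ 3: sum 9, len 2
→ 4: sum 13, len 3
→ 5: sum 18, len 4
→ 2: sum 20, len 5
→ 4 (dropped 6): sum 18, len 5
→ 3: sum 21, len 6
→ 2: sum 23, len 7
→ 6 (dropped 3, 4): sum 22, len 6
→ 8 (dropped 5, 2): sum 23, len 5
→ 2 (dropped 4): sum 21, len 5
→ 4 (dropped 3): sum 22, len 5
→ 4 (dropped 2, 6): sum 18, len 4
→ 2: sum 20, len 5
→ 1: sum 21, len 6
→ 4 (dropped 8): sum 17, len 6
Longest length seen: 7.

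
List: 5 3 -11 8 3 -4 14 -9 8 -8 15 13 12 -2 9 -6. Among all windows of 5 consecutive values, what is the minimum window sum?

Window sums for each of the 12 positions:
[5, 3, -11, 8, 3] → sum 8
[3, -11, 8, 3, -4] → sum -1
[-11, 8, 3, -4, 14] → sum 10
[8, 3, -4, 14, -9] → sum 12
[3, -4, 14, -9, 8] → sum 12
[-4, 14, -9, 8, -8] → sum 1
[14, -9, 8, -8, 15] → sum 20
[-9, 8, -8, 15, 13] → sum 19
[8, -8, 15, 13, 12] → sum 40
[-8, 15, 13, 12, -2] → sum 30
[15, 13, 12, -2, 9] → sum 47
[13, 12, -2, 9, -6] → sum 26
Minimum of these is -1.

-1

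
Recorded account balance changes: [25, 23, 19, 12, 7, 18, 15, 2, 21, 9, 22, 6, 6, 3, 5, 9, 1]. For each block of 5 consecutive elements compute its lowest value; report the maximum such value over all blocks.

7

[25, 23, 19, 12, 7] → min 7
[23, 19, 12, 7, 18] → min 7
[19, 12, 7, 18, 15] → min 7
[12, 7, 18, 15, 2] → min 2
[7, 18, 15, 2, 21] → min 2
[18, 15, 2, 21, 9] → min 2
[15, 2, 21, 9, 22] → min 2
[2, 21, 9, 22, 6] → min 2
[21, 9, 22, 6, 6] → min 6
[9, 22, 6, 6, 3] → min 3
[22, 6, 6, 3, 5] → min 3
[6, 6, 3, 5, 9] → min 3
[6, 3, 5, 9, 1] → min 1
Maximum of these is 7.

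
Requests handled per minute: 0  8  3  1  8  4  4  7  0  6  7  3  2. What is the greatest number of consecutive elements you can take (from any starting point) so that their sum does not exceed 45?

11

add 0: [0] sum 0, len 1
add 8: [0, 8] sum 8, len 2
add 3: [0, 8, 3] sum 11, len 3
add 1: [0, 8, 3, 1] sum 12, len 4
add 8: [0, 8, 3, 1, 8] sum 20, len 5
add 4: [0, 8, 3, 1, 8, 4] sum 24, len 6
add 4: [0, 8, 3, 1, 8, 4, 4] sum 28, len 7
add 7: [0, 8, 3, 1, 8, 4, 4, 7] sum 35, len 8
add 0: [0, 8, 3, 1, 8, 4, 4, 7, 0] sum 35, len 9
add 6: [0, 8, 3, 1, 8, 4, 4, 7, 0, 6] sum 41, len 10
add 7: [3, 1, 8, 4, 4, 7, 0, 6, 7] sum 40, len 9
add 3: [3, 1, 8, 4, 4, 7, 0, 6, 7, 3] sum 43, len 10
add 2: [3, 1, 8, 4, 4, 7, 0, 6, 7, 3, 2] sum 45, len 11
Longest length seen: 11.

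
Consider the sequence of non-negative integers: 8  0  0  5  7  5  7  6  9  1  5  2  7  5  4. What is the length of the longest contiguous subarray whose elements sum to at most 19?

5

[8] sum 8 len 1
[8, 0] sum 8 len 2
[8, 0, 0] sum 8 len 3
[8, 0, 0, 5] sum 13 len 4
[0, 0, 5, 7] sum 12 len 4
[0, 0, 5, 7, 5] sum 17 len 5
[7, 5, 7] sum 19 len 3
[5, 7, 6] sum 18 len 3
[6, 9] sum 15 len 2
[6, 9, 1] sum 16 len 3
[9, 1, 5] sum 15 len 3
[9, 1, 5, 2] sum 17 len 4
[1, 5, 2, 7] sum 15 len 4
[5, 2, 7, 5] sum 19 len 4
[2, 7, 5, 4] sum 18 len 4
Longest length seen: 5.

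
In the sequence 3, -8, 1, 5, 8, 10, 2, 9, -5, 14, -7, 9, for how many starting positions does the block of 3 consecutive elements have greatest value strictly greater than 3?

(3, -8, 1) → max 3
(-8, 1, 5) → max 5  > 3 ✓
(1, 5, 8) → max 8  > 3 ✓
(5, 8, 10) → max 10  > 3 ✓
(8, 10, 2) → max 10  > 3 ✓
(10, 2, 9) → max 10  > 3 ✓
(2, 9, -5) → max 9  > 3 ✓
(9, -5, 14) → max 14  > 3 ✓
(-5, 14, -7) → max 14  > 3 ✓
(14, -7, 9) → max 14  > 3 ✓
9 windows satisfy the condition.

9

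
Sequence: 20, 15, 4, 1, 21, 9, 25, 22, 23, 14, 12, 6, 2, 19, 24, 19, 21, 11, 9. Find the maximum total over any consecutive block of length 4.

Each size-4 window and its sum:
20 15 4 1 → sum 40
15 4 1 21 → sum 41
4 1 21 9 → sum 35
1 21 9 25 → sum 56
21 9 25 22 → sum 77
9 25 22 23 → sum 79
25 22 23 14 → sum 84
22 23 14 12 → sum 71
23 14 12 6 → sum 55
14 12 6 2 → sum 34
12 6 2 19 → sum 39
6 2 19 24 → sum 51
2 19 24 19 → sum 64
19 24 19 21 → sum 83
24 19 21 11 → sum 75
19 21 11 9 → sum 60
Maximum of these is 84.

84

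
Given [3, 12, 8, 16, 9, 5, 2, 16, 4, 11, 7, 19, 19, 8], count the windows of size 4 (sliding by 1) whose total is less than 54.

10

(3, 12, 8, 16) → sum 39  < 54 ✓
(12, 8, 16, 9) → sum 45  < 54 ✓
(8, 16, 9, 5) → sum 38  < 54 ✓
(16, 9, 5, 2) → sum 32  < 54 ✓
(9, 5, 2, 16) → sum 32  < 54 ✓
(5, 2, 16, 4) → sum 27  < 54 ✓
(2, 16, 4, 11) → sum 33  < 54 ✓
(16, 4, 11, 7) → sum 38  < 54 ✓
(4, 11, 7, 19) → sum 41  < 54 ✓
(11, 7, 19, 19) → sum 56
(7, 19, 19, 8) → sum 53  < 54 ✓
10 windows satisfy the condition.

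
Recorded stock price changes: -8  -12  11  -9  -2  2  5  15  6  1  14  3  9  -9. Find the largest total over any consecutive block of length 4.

-8 -12 11 -9 → sum -18
-12 11 -9 -2 → sum -12
11 -9 -2 2 → sum 2
-9 -2 2 5 → sum -4
-2 2 5 15 → sum 20
2 5 15 6 → sum 28
5 15 6 1 → sum 27
15 6 1 14 → sum 36
6 1 14 3 → sum 24
1 14 3 9 → sum 27
14 3 9 -9 → sum 17
Largest of these is 36.

36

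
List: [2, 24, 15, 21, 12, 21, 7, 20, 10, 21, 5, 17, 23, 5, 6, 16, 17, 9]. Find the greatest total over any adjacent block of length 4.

72

(2, 24, 15, 21) → sum 62
(24, 15, 21, 12) → sum 72
(15, 21, 12, 21) → sum 69
(21, 12, 21, 7) → sum 61
(12, 21, 7, 20) → sum 60
(21, 7, 20, 10) → sum 58
(7, 20, 10, 21) → sum 58
(20, 10, 21, 5) → sum 56
(10, 21, 5, 17) → sum 53
(21, 5, 17, 23) → sum 66
(5, 17, 23, 5) → sum 50
(17, 23, 5, 6) → sum 51
(23, 5, 6, 16) → sum 50
(5, 6, 16, 17) → sum 44
(6, 16, 17, 9) → sum 48
Greatest of these is 72.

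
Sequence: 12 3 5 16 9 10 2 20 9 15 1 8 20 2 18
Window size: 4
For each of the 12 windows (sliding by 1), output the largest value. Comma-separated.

16, 16, 16, 16, 20, 20, 20, 20, 15, 20, 20, 20

[12, 3, 5, 16] → max 16
[3, 5, 16, 9] → max 16
[5, 16, 9, 10] → max 16
[16, 9, 10, 2] → max 16
[9, 10, 2, 20] → max 20
[10, 2, 20, 9] → max 20
[2, 20, 9, 15] → max 20
[20, 9, 15, 1] → max 20
[9, 15, 1, 8] → max 15
[15, 1, 8, 20] → max 20
[1, 8, 20, 2] → max 20
[8, 20, 2, 18] → max 20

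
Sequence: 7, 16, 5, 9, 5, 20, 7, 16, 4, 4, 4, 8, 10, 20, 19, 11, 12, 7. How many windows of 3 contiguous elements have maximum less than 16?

(7, 16, 5) → max 16
(16, 5, 9) → max 16
(5, 9, 5) → max 9  < 16 ✓
(9, 5, 20) → max 20
(5, 20, 7) → max 20
(20, 7, 16) → max 20
(7, 16, 4) → max 16
(16, 4, 4) → max 16
(4, 4, 4) → max 4  < 16 ✓
(4, 4, 8) → max 8  < 16 ✓
(4, 8, 10) → max 10  < 16 ✓
(8, 10, 20) → max 20
(10, 20, 19) → max 20
(20, 19, 11) → max 20
(19, 11, 12) → max 19
(11, 12, 7) → max 12  < 16 ✓
5 windows satisfy the condition.

5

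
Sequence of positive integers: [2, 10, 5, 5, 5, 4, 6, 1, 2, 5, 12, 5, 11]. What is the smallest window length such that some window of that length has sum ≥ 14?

Extend right; whenever the sum reaches 14, record the length and shrink from the left:
add 2: running sum 2 < 14
add 10: running sum 12 < 14
add 5: shortest ending here [10, 5] sum 15, len 2
add 5: shortest ending here [10, 5, 5] sum 20, len 3
add 5: shortest ending here [5, 5, 5] sum 15, len 3
add 4: shortest ending here [5, 5, 4] sum 14, len 3
add 6: shortest ending here [5, 4, 6] sum 15, len 3
add 1: shortest ending here [5, 4, 6, 1] sum 16, len 4
add 2: shortest ending here [5, 4, 6, 1, 2] sum 18, len 5
add 5: shortest ending here [6, 1, 2, 5] sum 14, len 4
add 12: shortest ending here [5, 12] sum 17, len 2
add 5: shortest ending here [12, 5] sum 17, len 2
add 11: shortest ending here [5, 11] sum 16, len 2
Shortest qualifying length: 2.

2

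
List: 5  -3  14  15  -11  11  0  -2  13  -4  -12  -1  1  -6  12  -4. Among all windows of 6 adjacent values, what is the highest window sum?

(5, -3, 14, 15, -11, 11) → sum 31
(-3, 14, 15, -11, 11, 0) → sum 26
(14, 15, -11, 11, 0, -2) → sum 27
(15, -11, 11, 0, -2, 13) → sum 26
(-11, 11, 0, -2, 13, -4) → sum 7
(11, 0, -2, 13, -4, -12) → sum 6
(0, -2, 13, -4, -12, -1) → sum -6
(-2, 13, -4, -12, -1, 1) → sum -5
(13, -4, -12, -1, 1, -6) → sum -9
(-4, -12, -1, 1, -6, 12) → sum -10
(-12, -1, 1, -6, 12, -4) → sum -10
Highest of these is 31.

31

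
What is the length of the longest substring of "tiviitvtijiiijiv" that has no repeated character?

add t: [t] len 1
add i: [t, i] len 2
add v: [t, i, v] len 3
add i (repeat i, move left end past it): [v, i] len 2
add i (repeat i, move left end past it): [i] len 1
add t: [i, t] len 2
add v: [i, t, v] len 3
add t (repeat t, move left end past it): [v, t] len 2
add i: [v, t, i] len 3
add j: [v, t, i, j] len 4
add i (repeat i, move left end past it): [j, i] len 2
add i (repeat i, move left end past it): [i] len 1
add i (repeat i, move left end past it): [i] len 1
add j: [i, j] len 2
add i (repeat i, move left end past it): [j, i] len 2
add v: [j, i, v] len 3
Longest all-distinct length: 4.

4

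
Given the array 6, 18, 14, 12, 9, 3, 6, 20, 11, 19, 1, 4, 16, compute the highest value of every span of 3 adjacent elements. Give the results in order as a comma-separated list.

6 18 14 → max 18
18 14 12 → max 18
14 12 9 → max 14
12 9 3 → max 12
9 3 6 → max 9
3 6 20 → max 20
6 20 11 → max 20
20 11 19 → max 20
11 19 1 → max 19
19 1 4 → max 19
1 4 16 → max 16

18, 18, 14, 12, 9, 20, 20, 20, 19, 19, 16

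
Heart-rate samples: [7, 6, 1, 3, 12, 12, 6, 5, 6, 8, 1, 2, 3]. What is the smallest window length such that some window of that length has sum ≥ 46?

Extend right; whenever the sum reaches 46, record the length and shrink from the left:
add 7: running sum 7 < 46
add 6: running sum 13 < 46
add 1: running sum 14 < 46
add 3: running sum 17 < 46
add 12: running sum 29 < 46
add 12: running sum 41 < 46
add 6: shortest ending here [7, 6, 1, 3, 12, 12, 6] sum 47, len 7
add 5: shortest ending here [7, 6, 1, 3, 12, 12, 6, 5] sum 52, len 8
add 6: shortest ending here [6, 1, 3, 12, 12, 6, 5, 6] sum 51, len 8
add 8: shortest ending here [12, 12, 6, 5, 6, 8] sum 49, len 6
add 1: shortest ending here [12, 12, 6, 5, 6, 8, 1] sum 50, len 7
add 2: shortest ending here [12, 12, 6, 5, 6, 8, 1, 2] sum 52, len 8
add 3: shortest ending here [12, 12, 6, 5, 6, 8, 1, 2, 3] sum 55, len 9
Shortest qualifying length: 6.

6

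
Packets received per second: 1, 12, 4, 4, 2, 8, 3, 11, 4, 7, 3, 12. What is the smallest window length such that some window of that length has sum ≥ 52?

9

add 1: running sum 1 < 52
add 12: running sum 13 < 52
add 4: running sum 17 < 52
add 4: running sum 21 < 52
add 2: running sum 23 < 52
add 8: running sum 31 < 52
add 3: running sum 34 < 52
add 11: running sum 45 < 52
add 4: running sum 49 < 52
add 7: shortest ending here [12, 4, 4, 2, 8, 3, 11, 4, 7] sum 55, len 9
add 3: shortest ending here [12, 4, 4, 2, 8, 3, 11, 4, 7, 3] sum 58, len 10
add 12: shortest ending here [4, 2, 8, 3, 11, 4, 7, 3, 12] sum 54, len 9
Shortest qualifying length: 9.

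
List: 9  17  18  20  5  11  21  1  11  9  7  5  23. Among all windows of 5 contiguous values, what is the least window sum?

33

Window sums for each of the 9 positions:
(9, 17, 18, 20, 5) → sum 69
(17, 18, 20, 5, 11) → sum 71
(18, 20, 5, 11, 21) → sum 75
(20, 5, 11, 21, 1) → sum 58
(5, 11, 21, 1, 11) → sum 49
(11, 21, 1, 11, 9) → sum 53
(21, 1, 11, 9, 7) → sum 49
(1, 11, 9, 7, 5) → sum 33
(11, 9, 7, 5, 23) → sum 55
Least of these is 33.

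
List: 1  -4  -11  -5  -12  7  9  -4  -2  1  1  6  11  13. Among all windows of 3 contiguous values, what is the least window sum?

-28

(1, -4, -11) → sum -14
(-4, -11, -5) → sum -20
(-11, -5, -12) → sum -28
(-5, -12, 7) → sum -10
(-12, 7, 9) → sum 4
(7, 9, -4) → sum 12
(9, -4, -2) → sum 3
(-4, -2, 1) → sum -5
(-2, 1, 1) → sum 0
(1, 1, 6) → sum 8
(1, 6, 11) → sum 18
(6, 11, 13) → sum 30
Least of these is -28.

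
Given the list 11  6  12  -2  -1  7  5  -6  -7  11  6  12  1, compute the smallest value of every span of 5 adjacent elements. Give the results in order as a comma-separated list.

-2, -2, -2, -6, -7, -7, -7, -7, -7

(11, 6, 12, -2, -1) → min -2
(6, 12, -2, -1, 7) → min -2
(12, -2, -1, 7, 5) → min -2
(-2, -1, 7, 5, -6) → min -6
(-1, 7, 5, -6, -7) → min -7
(7, 5, -6, -7, 11) → min -7
(5, -6, -7, 11, 6) → min -7
(-6, -7, 11, 6, 12) → min -7
(-7, 11, 6, 12, 1) → min -7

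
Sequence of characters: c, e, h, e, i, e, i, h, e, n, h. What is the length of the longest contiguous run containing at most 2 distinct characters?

add c: window [c] (1 distinct), len 1
add e: window [c, e] (2 distinct), len 2
add h: window [e, h] (2 distinct), len 2
add e: window [e, h, e] (2 distinct), len 3
add i: window [e, i] (2 distinct), len 2
add e: window [e, i, e] (2 distinct), len 3
add i: window [e, i, e, i] (2 distinct), len 4
add h: window [i, h] (2 distinct), len 2
add e: window [h, e] (2 distinct), len 2
add n: window [e, n] (2 distinct), len 2
add h: window [n, h] (2 distinct), len 2
Longest length with ≤2 distinct: 4.

4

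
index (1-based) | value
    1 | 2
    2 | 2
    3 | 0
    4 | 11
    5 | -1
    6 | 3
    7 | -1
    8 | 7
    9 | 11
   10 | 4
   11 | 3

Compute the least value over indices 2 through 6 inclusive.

Elements at indices 2..6: 2, 0, 11, -1, 3
min(2, 0, 11, -1, 3) = -1

-1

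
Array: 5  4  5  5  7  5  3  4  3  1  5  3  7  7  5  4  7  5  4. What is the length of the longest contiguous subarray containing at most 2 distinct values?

4

[5] 1 distinct, len 1
[5, 4] 2 distinct, len 2
[5, 4, 5] 2 distinct, len 3
[5, 4, 5, 5] 2 distinct, len 4
[5, 5, 7] 2 distinct, len 3
[5, 5, 7, 5] 2 distinct, len 4
[5, 3] 2 distinct, len 2
[3, 4] 2 distinct, len 2
[3, 4, 3] 2 distinct, len 3
[3, 1] 2 distinct, len 2
[1, 5] 2 distinct, len 2
[5, 3] 2 distinct, len 2
[3, 7] 2 distinct, len 2
[3, 7, 7] 2 distinct, len 3
[7, 7, 5] 2 distinct, len 3
[5, 4] 2 distinct, len 2
[4, 7] 2 distinct, len 2
[7, 5] 2 distinct, len 2
[5, 4] 2 distinct, len 2
Longest length with ≤2 distinct: 4.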